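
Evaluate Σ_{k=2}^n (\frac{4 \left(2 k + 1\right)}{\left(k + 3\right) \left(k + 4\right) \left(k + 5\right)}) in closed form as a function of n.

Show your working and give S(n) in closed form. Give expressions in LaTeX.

S(n) = \frac{n^{2} + n - 2}{n^{2} + 9 n + 20}

The ratio is (k + 3)*(2*k + 3)/((k + 6)*(2*k + 1)).
A = k + 3, B = k + 6, C = k + 1/2.
f must satisfy (k + 3)·f(k+1) − (k + 5)·f(k) = k + 1/2.
d = 2 from the (1,1,1) case.
Match coefficients ⇒ f(k) = k*(7*k + 1)/48.
R(k) = B(k−1)·f(k)/C(k) = k*(k + 5)*(7*k + 1)/(24*(2*k + 1)); s_k = R·t_k = k*(7*k + 1)/(6*(k + 3)*(k + 4)).
Δs = 4*(2*k + 1)/(k**3 + 12*k**2 + 47*k + 60), as required.
Evaluate: s_(n+1) = (7*n**2 + 15*n + 8)/(6*(n**2 + 9*n + 20)); subtract s_(2) = 1/6 ⇒ S(n) = (n**2 + n - 2)/(n**2 + 9*n + 20).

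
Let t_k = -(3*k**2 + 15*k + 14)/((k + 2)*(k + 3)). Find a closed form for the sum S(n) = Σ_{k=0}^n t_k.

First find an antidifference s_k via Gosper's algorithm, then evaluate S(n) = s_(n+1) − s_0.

S(n) = (-3*n**2 - 10*n - 7)/(n + 3)

Step 1: r(k) = (k + 2)*(15*k + 3*(k + 1)**2 + 29)/((k + 4)*(3*k**2 + 15*k + 14)).
Gosper form: A/B · C(k+1)/C(k) with A=k + 2, B=k + 4, C=k**2 + 5*k + 14/3.
Solve (k + 2)·f(k+1) − (k + 3)·f(k) = k**2 + 5*k + 14/3.
Degrees (1,1,2) ⇒ d ≤ 2.
Coefficient equations give f(k) = k*(3*k + 4)/3.
So s_k = (B(k−1)f/C)·t_k = (k*(k + 3)*(3*k + 4)/(3*k**2 + 15*k + 14))·t_k = k*(-3*k - 4)/(k + 2).
Verify: (-3*k**2 - 15*k - 14)/(k**2 + 5*k + 6) matches t_k.
Evaluate: s_(n+1) = (-3*n**2 - 10*n - 7)/(n + 3); subtract s_(0) = 0 ⇒ S(n) = (-3*n**2 - 10*n - 7)/(n + 3).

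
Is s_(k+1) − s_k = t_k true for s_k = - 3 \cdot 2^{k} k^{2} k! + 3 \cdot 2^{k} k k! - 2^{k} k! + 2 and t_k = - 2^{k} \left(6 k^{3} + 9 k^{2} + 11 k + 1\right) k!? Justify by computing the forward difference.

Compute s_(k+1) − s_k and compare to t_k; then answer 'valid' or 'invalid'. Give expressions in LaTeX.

s_(k+1) = -6*2**k*k**3*factorial(k) - 12*2**k*k**2*factorial(k) - 8*2**k*k*factorial(k) - 2*2**k*factorial(k) + 2
s_(k+1) − s_k = -2**k*(6*k**3 + 9*k**2 + 11*k + 1)*factorial(k)
(s_(k+1) − s_k) − t_k = 0

valid (s_(k+1) − s_k reduces to t_k)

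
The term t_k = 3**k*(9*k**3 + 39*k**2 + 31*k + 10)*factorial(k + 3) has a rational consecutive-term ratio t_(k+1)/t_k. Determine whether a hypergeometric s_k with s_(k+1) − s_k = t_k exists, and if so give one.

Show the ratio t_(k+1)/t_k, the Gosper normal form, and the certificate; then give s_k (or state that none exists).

s_k = 3**k*(3*k**2 - 4*k + 2)*factorial(k + 3)

Ratio r(k) = 3*(9*k**4 + 102*k**3 + 400*k**2 + 633*k + 356)/(9*k**3 + 39*k**2 + 31*k + 10).
Factor: A=3*k + 12; B=1; C=k**3 + 13*k**2/3 + 31*k/9 + 10/9.
Key eq: (3*k + 12)·f(k+1) = (1)·f(k) + (k**3 + 13*k**2/3 + 31*k/9 + 10/9).
Degrees (1,0,3) ⇒ d ≤ 2.
Solving with deg f ≤ 2: f(k) = (3*k**2 - 4*k + 2)/9.
R(k) = B(k−1)·f(k)/C(k) = (3*k**2 - 4*k + 2)/(9*k**3 + 39*k**2 + 31*k + 10); s_k = R·t_k = 3**k*(3*k**2 - 4*k + 2)*factorial(k + 3).
Δs = 3**k*(9*k**3 + 39*k**2 + 31*k + 10)*factorial(k + 3), as required.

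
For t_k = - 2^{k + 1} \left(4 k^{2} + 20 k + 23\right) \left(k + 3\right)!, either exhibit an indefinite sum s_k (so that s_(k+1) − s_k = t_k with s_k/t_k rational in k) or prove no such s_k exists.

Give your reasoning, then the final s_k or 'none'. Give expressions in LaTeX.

s_k = - 2^{k + 1} \left(2 k + 1\right) \left(k + 3\right)!

Step 1: r(k) = 2*(4*k**3 + 44*k**2 + 159*k + 188)/(4*k**2 + 20*k + 23).
Gosper form: A/B · C(k+1)/C(k) with A=2*k + 8, B=1, C=k**2 + 5*k + 23/4.
Key eq: (2*k + 8)·f(k+1) = (1)·f(k) + (k**2 + 5*k + 23/4).
d = 1 from the (1,0,2) case.
Coefficient equations give f(k) = (2*k + 1)/4.
So s_k = (B(k−1)f/C)·t_k = ((2*k + 1)/(4*k**2 + 20*k + 23))·t_k = -2**(k + 1)*(2*k + 1)*factorial(k + 3).
Check: Δs_k = -2**(k + 1)*(4*k**2 + 20*k + 23)*factorial(k + 3). ✓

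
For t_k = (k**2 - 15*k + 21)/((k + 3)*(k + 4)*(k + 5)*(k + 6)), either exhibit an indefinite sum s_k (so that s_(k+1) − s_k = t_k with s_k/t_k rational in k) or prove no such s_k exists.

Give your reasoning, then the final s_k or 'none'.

Ratio r(k) = (k + 3)*(-15*k + (k + 1)**2 + 6)/((k + 7)*(k**2 - 15*k + 21)).
Normal form (A,B,C) = (k + 3, k + 7, k**2 - 15*k + 21).
Need (k + 3)·f(k+1) − (k + 6)·f(k) = k**2 - 15*k + 21.
d = 3 from the (1,1,2) case.
Coefficient equations give f(k) = k*(k**2 - 3*k + 107)/15.
Then R = B(k−1)f/C = k*(k + 6)*(k**2 - 3*k + 107)/(15*(k**2 - 15*k + 21)), so s_k = R(k)·t_k = k*(k**2 - 3*k + 107)/(15*(k + 3)*(k + 4)*(k + 5)).
Check: Δs_k = (k**2 - 15*k + 21)/(k**4 + 18*k**3 + 119*k**2 + 342*k + 360). ✓

s_k = k*(k**2 - 3*k + 107)/(15*(k + 3)*(k + 4)*(k + 5))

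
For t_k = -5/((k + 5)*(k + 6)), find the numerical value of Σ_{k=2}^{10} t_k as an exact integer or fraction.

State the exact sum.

Compute t_(k+1)/t_k: get (k + 5)/(k + 7).
A = k + 5, B = k + 7, C = 1.
f must satisfy (k + 5)·f(k+1) − (k + 6)·f(k) = 1.
Bound: deg f ≤ 1.
Solving with deg f ≤ 1: f(k) = k/5.
Certificate R = B(k−1)f/C = k*(k + 6)/5 gives s_k = -k/(k + 5).
s_(k+1) − s_k = -5/(k**2 + 11*k + 30) = t_k.
Σ_(k=2)^(10) t_k = s_(11) − s_(2) = -11/16 − (-2/7) = -45/112.

Σ = -45/112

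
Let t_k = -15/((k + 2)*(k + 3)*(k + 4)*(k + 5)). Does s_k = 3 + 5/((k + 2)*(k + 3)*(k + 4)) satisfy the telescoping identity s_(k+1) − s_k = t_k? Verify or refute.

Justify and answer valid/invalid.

valid; difference matches t_k

s_(k+1) = 3 + 5/((k + 3)*(k + 4)*(k + 5))
s_(k+1) − s_k = -15/((k + 2)*(k + 3)*(k + 4)*(k + 5))
(s_(k+1) − s_k) − t_k = 0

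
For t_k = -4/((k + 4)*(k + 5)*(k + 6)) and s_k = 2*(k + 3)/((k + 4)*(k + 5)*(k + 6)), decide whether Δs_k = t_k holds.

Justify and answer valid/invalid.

Invalid: residual 18/(k**4 + 22*k**3 + 179*k**2 + 638*k + 840) ≠ 0.

s_(k+1) = 2*(k + 4)/((k + 5)*(k + 6)*(k + 7))
s_(k+1) − s_k = 2*(-2*k - 5)/(k**4 + 22*k**3 + 179*k**2 + 638*k + 840)
(s_(k+1) − s_k) − t_k = 18/(k**4 + 22*k**3 + 179*k**2 + 638*k + 840)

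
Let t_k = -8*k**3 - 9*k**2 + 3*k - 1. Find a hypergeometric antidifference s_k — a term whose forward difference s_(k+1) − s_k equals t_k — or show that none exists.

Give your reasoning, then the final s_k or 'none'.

s_k = k*(-2*k**3 + k**2 + 4*k - 4)

Step 1: r(k) = (8*k**3 + 33*k**2 + 39*k + 15)/(8*k**3 + 9*k**2 - 3*k + 1).
A = 1, B = 1, C = k**3 + 9*k**2/8 - 3*k/8 + 1/8.
Need (1)·f(k+1) − (1)·f(k) = k**3 + 9*k**2/8 - 3*k/8 + 1/8.
From deg A=0, deg B=0, deg C=3: d=4.
Coefficient equations give f(k) = k*(2*k**3 - k**2 - 4*k + 4)/8.
So s_k = (B(k−1)f/C)·t_k = (k*(2*k**3 - k**2 - 4*k + 4)/(8*k**3 + 9*k**2 - 3*k + 1))·t_k = k*(-2*k**3 + k**2 + 4*k - 4).
s_(k+1) − s_k = -8*k**3 - 9*k**2 + 3*k - 1 = t_k.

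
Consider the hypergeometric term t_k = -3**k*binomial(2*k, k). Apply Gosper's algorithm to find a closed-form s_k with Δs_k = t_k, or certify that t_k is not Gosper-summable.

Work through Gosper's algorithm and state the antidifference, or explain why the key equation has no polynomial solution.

none — t_k is not Gosper-summable

r(k) = 6*(2*k + 1)/(k + 1) after simplifying.
Factor: A=12*k + 6; B=k + 1; C=1.
Solve (12*k + 6)·f(k+1) − (k)·f(k) = 1.
From deg A=1, deg B=1, deg C=0: d=-1.
Negative degree bound (-1): no f exists, t_k not Gosper-summable.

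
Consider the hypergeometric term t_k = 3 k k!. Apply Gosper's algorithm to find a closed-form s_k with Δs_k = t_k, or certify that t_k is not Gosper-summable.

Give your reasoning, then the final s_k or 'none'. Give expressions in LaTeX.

Step 1: r(k) = (k + 1)**2/k.
Factor: A=k + 1; B=1; C=k.
Key eq: (k + 1)·f(k+1) = (1)·f(k) + (k).
Degrees (1,0,1) ⇒ d ≤ 0.
Solve for f: f(k) = 1 (degree 0 ≤ 0).
Get s_k = R·t_k = 3*factorial(k) with R(k) = B(k−1)f(k)/C(k) = 1/k.
s_(k+1) − s_k = 3*k*factorial(k) = t_k.

s_k = 3 k!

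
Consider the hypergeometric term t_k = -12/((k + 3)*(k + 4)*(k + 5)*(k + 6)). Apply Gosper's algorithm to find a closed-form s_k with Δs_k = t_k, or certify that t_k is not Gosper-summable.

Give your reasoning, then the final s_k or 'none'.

s_k = k*(-k**2 - 12*k - 47)/(15*(k + 3)*(k + 4)*(k + 5))

Compute t_(k+1)/t_k: get (k + 3)/(k + 7).
So A=k + 3 and B=k + 7, with C=1.
Need (k + 3)·f(k+1) − (k + 6)·f(k) = 1.
From deg A=1, deg B=1, deg C=0: d=3.
A polynomial solution: f(k) = k*(k**2 + 12*k + 47)/180.
Then R = B(k−1)f/C = k*(k + 6)*(k**2 + 12*k + 47)/180, so s_k = R(k)·t_k = k*(-k**2 - 12*k - 47)/(15*(k + 3)*(k + 4)*(k + 5)).
Δs = -12/(k**4 + 18*k**3 + 119*k**2 + 342*k + 360), as required.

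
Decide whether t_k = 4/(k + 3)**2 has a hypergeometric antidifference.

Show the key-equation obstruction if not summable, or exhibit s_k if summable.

t_(k+1)/t_k = (k + 3)**2/(k + 4)**2.
Normal form (A,B,C) = (k**2 + 6*k + 9, k**2 + 8*k + 16, 1).
Key eq: (k**2 + 6*k + 9)·f(k+1) = (k**2 + 6*k + 9)·f(k) + (1).
Degrees (2,2,0) ⇒ d ≤ 0.
Generic f = c0 gives residual -1; -1 = 0 cannot hold, so t_k is not Gosper-summable.

No. Not Gosper-summable.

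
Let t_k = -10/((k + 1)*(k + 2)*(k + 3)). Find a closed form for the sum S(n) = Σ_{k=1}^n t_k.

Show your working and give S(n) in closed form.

r(k) = (k + 1)/(k + 4) after simplifying.
Gosper form: A/B · C(k+1)/C(k) with A=k + 1, B=k + 4, C=1.
Need (k + 1)·f(k+1) − (k + 3)·f(k) = 1.
Bound: deg f ≤ 2.
Solving with deg f ≤ 2: f(k) = k*(k + 3)/4.
Then R = B(k−1)f/C = k*(k + 3)**2/4, so s_k = R(k)·t_k = 5*k*(-k - 3)/(2*(k + 1)*(k + 2)).
s_(k+1) − s_k = -10/(k**3 + 6*k**2 + 11*k + 6) = t_k.
Σ_(k=1)^n t_k = s_(n+1) − s_(1) = (5*(-n**2 - 5*n - 4)/(2*(n**2 + 5*n + 6))) − (-5/3), i.e. 5*n*(-n - 5)/(6*(n**2 + 5*n + 6)).

S(n) = 5*n*(-n - 5)/(6*(n**2 + 5*n + 6))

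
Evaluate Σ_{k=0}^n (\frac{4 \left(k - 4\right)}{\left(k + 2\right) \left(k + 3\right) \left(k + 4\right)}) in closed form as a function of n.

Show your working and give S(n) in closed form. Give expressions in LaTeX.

S(n) = \frac{2 \left(- n^{2} - 13 n - 12\right)}{3 \left(n^{2} + 7 n + 12\right)}

Step 1: r(k) = (k - 3)*(k + 2)/((k - 4)*(k + 5)).
Gosper form: A/B · C(k+1)/C(k) with A=k + 2, B=k + 5, C=k - 4.
f must satisfy (k + 2)·f(k+1) − (k + 4)·f(k) = k - 4.
deg f ≤ 2 (via 1,1,1).
Solving with deg f ≤ 2: f(k) = -k*(k + 11)/6.
Then R = B(k−1)f/C = -k*(k + 4)*(k + 11)/(6*(k - 4)), so s_k = R(k)·t_k = 2*k*(-k - 11)/(3*(k + 2)*(k + 3)).
Verify: 4*(k - 4)/(k**3 + 9*k**2 + 26*k + 24) matches t_k.
Σ_(k=0)^n t_k = s_(n+1) − s_(0) = (2*(-n**2 - 13*n - 12)/(3*(n**2 + 7*n + 12))) − (0), i.e. 2*(-n**2 - 13*n - 12)/(3*(n**2 + 7*n + 12)).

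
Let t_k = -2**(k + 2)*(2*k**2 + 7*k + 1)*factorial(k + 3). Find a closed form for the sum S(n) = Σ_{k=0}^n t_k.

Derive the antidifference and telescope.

Compute t_(k+1)/t_k: get 2*(2*k**3 + 19*k**2 + 54*k + 40)/(2*k**2 + 7*k + 1).
So A=2*k + 8 and B=1, with C=k**2 + 7*k/2 + 1/2.
f must satisfy (2*k + 8)·f(k+1) − (1)·f(k) = k**2 + 7*k/2 + 1/2.
Bound: deg f ≤ 1.
Solving with deg f ≤ 1: f(k) = (k - 1)/2.
Certificate R = B(k−1)f/C = (k - 1)/(2*k**2 + 7*k + 1) gives s_k = -2**(k + 2)*(k - 1)*factorial(k + 3).
Verify: -2**(k + 2)*(2*k**2 + 7*k + 1)*factorial(k + 3) matches t_k.
Telescope: S(n) = s_(n+1) − s_(0) = -2**(n + 3)*n*factorial(n + 4) − (24) = -8*2**n*n*factorial(n + 4) - 24.

S(n) = -8*2**n*n*factorial(n + 4) - 24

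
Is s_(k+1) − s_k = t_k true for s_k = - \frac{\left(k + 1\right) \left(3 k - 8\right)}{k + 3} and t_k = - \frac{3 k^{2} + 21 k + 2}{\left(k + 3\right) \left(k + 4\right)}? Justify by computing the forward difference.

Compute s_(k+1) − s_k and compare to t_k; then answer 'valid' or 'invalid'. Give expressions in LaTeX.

s_(k+1) = (-3*k**2 - k + 10)/(k + 4)
s_(k+1) − s_k = (-3*k**2 - 21*k - 2)/(k**2 + 7*k + 12)
(s_(k+1) − s_k) − t_k = 0

valid; difference matches t_k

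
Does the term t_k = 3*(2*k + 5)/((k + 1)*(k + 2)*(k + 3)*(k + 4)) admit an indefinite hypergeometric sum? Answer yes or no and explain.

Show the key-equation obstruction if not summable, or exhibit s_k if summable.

Step 1: r(k) = (k + 1)*(2*k + 7)/((k + 5)*(2*k + 5)).
Factor: A=k + 1; B=k + 5; C=k + 5/2.
Set up (k + 1)·f(k+1) − (k + 4)·f(k) − (k + 5/2) = 0.
From deg A=1, deg B=1, deg C=1: d=3.
A polynomial solution: f(k) = k*(k + 2)*(k + 4)/6.
Then R = B(k−1)f/C = k*(k + 2)*(k + 4)**2/(3*(2*k + 5)), so s_k = R(k)·t_k = k*(k + 4)/(k**2 + 4*k + 3).
Check: Δs_k = 3*(2*k + 5)/(k**4 + 10*k**3 + 35*k**2 + 50*k + 24). ✓

Yes. s_k = k*(k + 4)/(k**2 + 4*k + 3).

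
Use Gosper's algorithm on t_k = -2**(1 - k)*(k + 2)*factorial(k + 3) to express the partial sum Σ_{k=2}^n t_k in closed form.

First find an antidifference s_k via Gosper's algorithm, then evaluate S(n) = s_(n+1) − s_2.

S(n) = 120 - 2*factorial(n + 4)/2**n

t_(k+1)/t_k = (k + 3)*(k + 4)/(2*(k + 2)).
A = k/2 + 2, B = 1, C = k + 2.
Set up (k/2 + 2)·f(k+1) − (1)·f(k) − (k + 2) = 0.
deg f ≤ 0 (via 1,0,1).
A polynomial solution: f(k) = 2.
R(k) = B(k−1)·f(k)/C(k) = 2/(k + 2); s_k = R·t_k = -2**(2 - k)*factorial(k + 3).
Δs = -2**(1 - k)*(k + 2)*factorial(k + 3), as required.
Evaluate: s_(n+1) = -2**(1 - n)*factorial(n + 4); subtract s_(2) = -120 ⇒ S(n) = 120 - 2*factorial(n + 4)/2**n.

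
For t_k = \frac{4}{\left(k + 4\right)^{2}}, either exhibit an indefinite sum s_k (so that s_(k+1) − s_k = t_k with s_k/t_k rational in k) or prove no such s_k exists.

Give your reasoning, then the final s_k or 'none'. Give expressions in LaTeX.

no hypergeometric antidifference exists

The ratio is (k + 4)**2/(k + 5)**2.
Normal form (A,B,C) = (k**2 + 8*k + 16, k**2 + 10*k + 25, 1).
f must satisfy (k**2 + 8*k + 16)·f(k+1) − (k**2 + 8*k + 16)·f(k) = 1.
Bound: deg f ≤ 0.
Write f(k) = c0. Then LHS − RHS = -1, requiring -1 = 0: contradictory. No certificate.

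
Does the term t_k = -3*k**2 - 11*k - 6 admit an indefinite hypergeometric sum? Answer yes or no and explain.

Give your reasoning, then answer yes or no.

Yes. s_k = k*(-k**2 - 4*k - 1).

Compute t_(k+1)/t_k: get (3*k**2 + 17*k + 20)/(3*k**2 + 11*k + 6).
A = 1, B = 1, C = k**2 + 11*k/3 + 2.
Key eq: (1)·f(k+1) = (1)·f(k) + (k**2 + 11*k/3 + 2).
Bound: deg f ≤ 3.
Solve for f: f(k) = k*(k**2 + 4*k + 1)/3 (degree 3 ≤ 3).
Certificate R = B(k−1)f/C = k*(k**2 + 4*k + 1)/((k + 3)*(3*k + 2)) gives s_k = k*(-k**2 - 4*k - 1).
Δs = -3*k**2 - 11*k - 6, as required.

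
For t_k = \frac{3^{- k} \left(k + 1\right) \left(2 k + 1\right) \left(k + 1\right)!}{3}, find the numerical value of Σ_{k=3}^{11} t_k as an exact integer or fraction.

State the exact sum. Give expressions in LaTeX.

r(k) = (k + 2)**2*(2*k + 3)/(3*(k + 1)*(2*k + 1)) after simplifying.
A = k/3 + 2/3, B = 1, C = k**2 + 3*k/2 + 1/2.
f must satisfy (k/3 + 2/3)·f(k+1) − (1)·f(k) = k**2 + 3*k/2 + 1/2.
Bound: deg f ≤ 1.
Match coefficients ⇒ f(k) = 3*(2*k + 3)/2.
So s_k = (B(k−1)f/C)·t_k = (3*(2*k + 3)/((k + 1)*(2*k + 1)))·t_k = (2*k + 3)*factorial(k + 1)/3**k.
Check: Δs_k = (k + 1)*(2*k + 1)*factorial(k + 1)/(3*3**k). ✓
Σ_(k=3)^(11) t_k = s_(12) − s_(3) = 25625600/81 − (8) = 25624952/81.

Σ = 25624952/81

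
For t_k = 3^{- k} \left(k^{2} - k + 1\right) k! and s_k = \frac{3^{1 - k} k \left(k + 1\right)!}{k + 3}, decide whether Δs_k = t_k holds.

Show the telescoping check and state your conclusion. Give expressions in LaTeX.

Invalid: residual - \frac{2 \cdot 3^{- k} \left(k^{3} + 2 k^{2} - 5 k + 3\right) k!}{\left(k + 3\right) \left(k + 4\right)} ≠ 0.

s_(k+1) = (k + 1)*factorial(k + 2)/(3**k*(k + 4))
s_(k+1) − s_k = (k**3 + 3*k**2 - k + 6)*factorial(k + 1)/(3**k*(k + 3)*(k + 4))
(s_(k+1) − s_k) − t_k = -2*(k**3 + 2*k**2 - 5*k + 3)*factorial(k)/(3**k*(k + 3)*(k + 4))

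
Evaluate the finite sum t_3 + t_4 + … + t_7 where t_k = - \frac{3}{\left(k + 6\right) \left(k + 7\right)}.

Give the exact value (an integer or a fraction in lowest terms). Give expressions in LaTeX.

Σ = -5/42

Ratio r(k) = (k + 6)/(k + 8).
Normal form (A,B,C) = (k + 6, k + 8, 1).
Set up (k + 6)·f(k+1) − (k + 7)·f(k) − (1) = 0.
From deg A=1, deg B=1, deg C=0: d=1.
Solving with deg f ≤ 1: f(k) = k/6.
Certificate R = B(k−1)f/C = k*(k + 7)/6 gives s_k = -k/(2*k + 12).
s_(k+1) − s_k = -3/(k**2 + 13*k + 42) = t_k.
Telescoping: Σ = s_(8) − s_(3) = -2/7 − (-1/6) = -5/42.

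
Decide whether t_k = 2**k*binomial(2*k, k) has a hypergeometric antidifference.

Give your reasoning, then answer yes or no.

No — t_k has no hypergeometric antidifference.

Ratio r(k) = 4*(2*k + 1)/(k + 1).
Take A(k)=8*k + 4, B(k)=k + 1, C(k)=1.
Solve (8*k + 4)·f(k+1) − (k)·f(k) = 1.
Degrees (1,1,0) ⇒ d ≤ -1.
Negative degree bound (-1): no f exists, t_k not Gosper-summable.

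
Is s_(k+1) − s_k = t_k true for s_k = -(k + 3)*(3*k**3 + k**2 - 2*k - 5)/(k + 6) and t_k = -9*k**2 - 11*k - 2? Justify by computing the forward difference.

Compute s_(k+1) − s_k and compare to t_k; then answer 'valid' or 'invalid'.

Invalid: residual 3*(6*k**3 + 64*k**2 + 70*k + 17)/(k**2 + 13*k + 42) ≠ 0.

s_(k+1) = (k + 4)*(2*k - 3*(k + 1)**3 - (k + 1)**2 + 7)/(k + 7)
s_(k+1) − s_k = (-9*k**4 - 110*k**3 - 331*k**2 - 278*k - 33)/(k**2 + 13*k + 42)
(s_(k+1) − s_k) − t_k = 3*(6*k**3 + 64*k**2 + 70*k + 17)/(k**2 + 13*k + 42)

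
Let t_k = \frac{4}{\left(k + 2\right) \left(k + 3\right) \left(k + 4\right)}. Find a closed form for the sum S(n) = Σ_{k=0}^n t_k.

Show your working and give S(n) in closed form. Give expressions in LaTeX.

S(n) = \frac{n^{2} + 7 n + 6}{3 \left(n^{2} + 7 n + 12\right)}

Ratio r(k) = (k + 2)/(k + 5).
Normal form (A,B,C) = (k + 2, k + 5, 1).
Solve (k + 2)·f(k+1) − (k + 4)·f(k) = 1.
d = 2 from the (1,1,0) case.
A polynomial solution: f(k) = k*(k + 5)/12.
R(k) = B(k−1)·f(k)/C(k) = k*(k + 4)*(k + 5)/12; s_k = R·t_k = k*(k + 5)/(3*(k + 2)*(k + 3)).
Check: Δs_k = 4/(k**3 + 9*k**2 + 26*k + 24). ✓
Σ_(k=0)^n t_k = s_(n+1) − s_(0) = ((n**2 + 7*n + 6)/(3*(n**2 + 7*n + 12))) − (0), i.e. (n**2 + 7*n + 6)/(3*(n**2 + 7*n + 12)).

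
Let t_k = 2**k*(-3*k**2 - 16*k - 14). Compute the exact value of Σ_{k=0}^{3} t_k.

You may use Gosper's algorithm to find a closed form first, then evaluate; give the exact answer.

Σ = -1024

t_(k+1)/t_k = 2*(3*k**2 + 22*k + 33)/(3*k**2 + 16*k + 14).
Factor: A=2; B=1; C=k**2 + 16*k/3 + 14/3.
Key eq: (2)·f(k+1) = (1)·f(k) + (k**2 + 16*k/3 + 14/3).
Degrees (0,0,2) ⇒ d ≤ 2.
Solving with deg f ≤ 2: f(k) = k*(3*k + 4)/3.
R(k) = B(k−1)·f(k)/C(k) = k*(3*k + 4)/(3*k**2 + 16*k + 14); s_k = R·t_k = 2**k*k*(-3*k - 4).
Δs = 2**k*(-3*k**2 - 16*k - 14), as required.
Telescoping: Σ = s_(4) − s_(0) = -1024 − (0) = -1024.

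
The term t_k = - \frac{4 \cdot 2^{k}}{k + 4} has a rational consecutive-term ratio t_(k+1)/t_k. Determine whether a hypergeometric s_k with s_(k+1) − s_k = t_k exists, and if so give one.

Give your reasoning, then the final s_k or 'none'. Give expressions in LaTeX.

The ratio is 2*(k + 4)/(k + 5).
Factor: A=2*k + 8; B=k + 5; C=1.
Need (2*k + 8)·f(k+1) − (k + 4)·f(k) = 1.
deg f ≤ -1 (via 1,1,0).
deg f ≤ -1 is impossible — no certificate.

no hypergeometric antidifference exists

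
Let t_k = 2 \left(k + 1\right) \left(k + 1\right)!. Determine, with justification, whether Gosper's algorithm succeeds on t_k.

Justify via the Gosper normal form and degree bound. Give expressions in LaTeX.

Yes. s_k = 2 \left(k + 1\right)!.

Ratio r(k) = (k + 2)**2/(k + 1).
Normal form (A,B,C) = (k + 2, 1, k + 1).
Key eq: (k + 2)·f(k+1) = (1)·f(k) + (k + 1).
deg f ≤ 0 (via 1,0,1).
Solving with deg f ≤ 0: f(k) = 1.
Certificate R = B(k−1)f/C = 1/(k + 1) gives s_k = 2*factorial(k + 1).
Check: Δs_k = 2*(k + 1)*factorial(k + 1). ✓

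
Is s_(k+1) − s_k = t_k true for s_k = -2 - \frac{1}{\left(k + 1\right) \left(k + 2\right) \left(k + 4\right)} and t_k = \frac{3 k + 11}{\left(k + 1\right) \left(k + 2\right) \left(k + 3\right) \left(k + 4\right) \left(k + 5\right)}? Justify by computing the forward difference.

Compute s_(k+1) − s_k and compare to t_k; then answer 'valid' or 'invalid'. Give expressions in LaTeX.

s_(k+1) = -2 - 1/((k + 2)*(k + 3)*(k + 5))
s_(k+1) − s_k = (3*k + 11)/(k**5 + 15*k**4 + 85*k**3 + 225*k**2 + 274*k + 120)
(s_(k+1) − s_k) − t_k = 0

Valid: the claim telescopes to t_k.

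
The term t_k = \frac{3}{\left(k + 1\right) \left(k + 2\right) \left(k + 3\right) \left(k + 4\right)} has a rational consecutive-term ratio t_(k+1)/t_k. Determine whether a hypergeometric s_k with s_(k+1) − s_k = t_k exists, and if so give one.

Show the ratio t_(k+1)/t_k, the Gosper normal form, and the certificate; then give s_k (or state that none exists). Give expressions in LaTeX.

s_k = \frac{k \left(k^{2} + 6 k + 11\right)}{6 \left(k + 1\right) \left(k + 2\right) \left(k + 3\right)}

The ratio is (k + 1)/(k + 5).
Take A(k)=k + 1, B(k)=k + 5, C(k)=1.
Key eq: (k + 1)·f(k+1) = (k + 4)·f(k) + (1).
d = 3 from the (1,1,0) case.
A polynomial solution: f(k) = k*(k**2 + 6*k + 11)/18.
Get s_k = R·t_k = k*(k**2 + 6*k + 11)/(6*(k + 1)*(k + 2)*(k + 3)) with R(k) = B(k−1)f(k)/C(k) = k*(k + 4)*(k**2 + 6*k + 11)/18.
s_(k+1) − s_k = 3/(k**4 + 10*k**3 + 35*k**2 + 50*k + 24) = t_k.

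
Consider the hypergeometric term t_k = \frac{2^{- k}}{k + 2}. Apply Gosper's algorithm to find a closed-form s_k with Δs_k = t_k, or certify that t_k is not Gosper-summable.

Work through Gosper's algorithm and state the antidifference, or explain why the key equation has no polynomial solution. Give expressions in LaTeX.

no hypergeometric antidifference exists

The ratio is (k + 2)/(2*(k + 3)).
Factor: A=k/2 + 1; B=k + 3; C=1.
Solve (k/2 + 1)·f(k+1) − (k + 2)·f(k) = 1.
Bound: deg f ≤ -1.
deg f ≤ -1 is impossible — no certificate.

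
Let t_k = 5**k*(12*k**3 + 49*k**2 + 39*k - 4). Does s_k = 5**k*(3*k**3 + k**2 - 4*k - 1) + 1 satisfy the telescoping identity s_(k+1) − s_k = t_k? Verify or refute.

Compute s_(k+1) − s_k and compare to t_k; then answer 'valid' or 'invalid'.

valid; difference matches t_k

s_(k+1) = 5**(k + 1)*(-4*k + 3*(k + 1)**3 + (k + 1)**2 - 5) + 1
s_(k+1) − s_k = 5**k*(12*k**3 + 49*k**2 + 39*k - 4)
(s_(k+1) − s_k) − t_k = 0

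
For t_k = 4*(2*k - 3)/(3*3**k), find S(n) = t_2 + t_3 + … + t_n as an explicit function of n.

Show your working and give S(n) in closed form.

S(n) = 4/9 - 4*n/(3*3**n)

Step 1: r(k) = (2*k - 1)/(3*(2*k - 3)).
So A=1/3 and B=1, with C=k - 3/2.
Need (1/3)·f(k+1) − (1)·f(k) = k - 3/2.
deg f ≤ 1 (via 0,0,1).
Match coefficients ⇒ f(k) = -3*(k - 1)/2.
Certificate R = B(k−1)f/C = -3*(k - 1)/(2*k - 3) gives s_k = 4*(1 - k)/3**k.
Δs = 4*(2*k - 3)/(3*3**k), as required.
Telescope: S(n) = s_(n+1) − s_(2) = -4*3**(-n - 1)*n − (-4/9) = 4/9 - 4*n/(3*3**n).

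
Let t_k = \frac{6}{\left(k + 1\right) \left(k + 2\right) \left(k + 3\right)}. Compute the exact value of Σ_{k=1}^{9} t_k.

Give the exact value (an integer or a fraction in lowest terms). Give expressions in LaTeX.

The ratio is (k + 1)/(k + 4).
So A=k + 1 and B=k + 4, with C=1.
Key eq: (k + 1)·f(k+1) = (k + 3)·f(k) + (1).
Bound: deg f ≤ 2.
A polynomial solution: f(k) = k*(k + 3)/4.
So s_k = (B(k−1)f/C)·t_k = (k*(k + 3)**2/4)·t_k = 3*k*(k + 3)/(2*(k + 1)*(k + 2)).
Δs = 6/(k**3 + 6*k**2 + 11*k + 6), as required.
Evaluate s at k=10 and k=1: 65/44 and 1; difference 21/44.

Σ = 21/44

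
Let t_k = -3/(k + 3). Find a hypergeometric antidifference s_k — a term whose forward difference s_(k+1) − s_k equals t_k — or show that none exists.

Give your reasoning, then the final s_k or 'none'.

none — t_k is not Gosper-summable

r(k) = (k + 3)/(k + 4) after simplifying.
So A=k + 3 and B=k + 4, with C=1.
Need (k + 3)·f(k+1) − (k + 3)·f(k) = 1.
From deg A=1, deg B=1, deg C=0: d=0.
Put f(k) = c0: A·f(k+1) − B(k−1)·f(k) − C = -1; need -1 = 0 — inconsistent ⇒ no f, not summable.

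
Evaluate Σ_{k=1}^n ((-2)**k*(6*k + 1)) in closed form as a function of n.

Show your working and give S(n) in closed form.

S(n) = 4*(-2)**n*n + 2*(-2)**n - 2

Ratio r(k) = 2*(-6*k - 7)/(6*k + 1).
Take A(k)=-2, B(k)=1, C(k)=k + 1/6.
Need (-2)·f(k+1) − (1)·f(k) = k + 1/6.
deg f ≤ 1 (via 0,0,1).
A polynomial solution: f(k) = -(2*k - 1)/6.
R(k) = B(k−1)·f(k)/C(k) = -(2*k - 1)/(6*k + 1); s_k = R·t_k = (-2)**k*(1 - 2*k).
Check: Δs_k = (-2)**k*(6*k + 1). ✓
Telescope: S(n) = s_(n+1) − s_(1) = 2*(-2)**n*(2*n + 1) − (2) = 4*(-2)**n*n + 2*(-2)**n - 2.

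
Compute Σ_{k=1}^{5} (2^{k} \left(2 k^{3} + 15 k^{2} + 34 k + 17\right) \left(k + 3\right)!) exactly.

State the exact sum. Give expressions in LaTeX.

t_(k+1)/t_k = 2*(2*k**4 + 29*k**3 + 154*k**2 + 348*k + 272)/(2*k**3 + 15*k**2 + 34*k + 17).
Gosper form: A/B · C(k+1)/C(k) with A=2*k + 8, B=1, C=k**3 + 15*k**2/2 + 17*k + 17/2.
Solve (2*k + 8)·f(k+1) − (1)·f(k) = k**3 + 15*k**2/2 + 17*k + 17/2.
d = 2 from the (1,0,3) case.
Coefficient equations give f(k) = (k**2 + 2*k - 1)/2.
So s_k = (B(k−1)f/C)·t_k = ((k**2 + 2*k - 1)/(2*k**3 + 15*k**2 + 34*k + 17))·t_k = 2**k*(k**2 + 2*k - 1)*factorial(k + 3).
Verify: 2**k*(2*k**3 + 15*k**2 + 34*k + 17)*factorial(k + 3) matches t_k.
Sum = s_(6) − s_(1); s_(6) = 1091543040, s_(1) = 96 ⇒ 1091542944.

Σ = 1091542944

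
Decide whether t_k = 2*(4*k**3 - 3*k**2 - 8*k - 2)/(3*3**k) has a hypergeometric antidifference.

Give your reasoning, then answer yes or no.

Yes. s_k = (-4*k**3 - 3*k**2 - k - 2)/3**k.

Step 1: r(k) = (4*k**3 + 9*k**2 - 2*k - 9)/(3*(4*k**3 - 3*k**2 - 8*k - 2)).
Normal form (A,B,C) = (1/3, 1, k**3 - 3*k**2/4 - 2*k - 1/2).
f must satisfy (1/3)·f(k+1) − (1)·f(k) = k**3 - 3*k**2/4 - 2*k - 1/2.
Degrees (0,0,3) ⇒ d ≤ 3.
Solve for f: f(k) = -3*(k + 1)*(4*k**2 - k + 2)/8 (degree 3 ≤ 3).
So s_k = (B(k−1)f/C)·t_k = (-3*(k + 1)*(4*k**2 - k + 2)/(2*(4*k**3 - 3*k**2 - 8*k - 2)))·t_k = (-4*k**3 - 3*k**2 - k - 2)/3**k.
s_(k+1) − s_k = 2*(4*k**3 - 3*k**2 - 8*k - 2)/(3*3**k) = t_k.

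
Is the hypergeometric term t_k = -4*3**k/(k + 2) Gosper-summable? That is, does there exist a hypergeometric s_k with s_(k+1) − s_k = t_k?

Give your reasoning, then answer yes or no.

No — negative degree bound, so no certificate f.

Ratio r(k) = 3*(k + 2)/(k + 3).
A = 3*k + 6, B = k + 3, C = 1.
f must satisfy (3*k + 6)·f(k+1) − (k + 2)·f(k) = 1.
deg f ≤ -1 (via 1,1,0).
Negative degree bound (-1): no f exists, t_k not Gosper-summable.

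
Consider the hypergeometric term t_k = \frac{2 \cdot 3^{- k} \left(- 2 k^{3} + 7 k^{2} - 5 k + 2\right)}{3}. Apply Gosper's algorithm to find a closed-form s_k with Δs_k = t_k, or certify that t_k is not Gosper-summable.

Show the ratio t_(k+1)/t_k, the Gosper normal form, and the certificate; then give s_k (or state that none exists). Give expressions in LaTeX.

s_k = 3^{- k} \left(2 k^{3} - 4 k^{2} + 4 k - 1\right)

The ratio is (2*k**3 - k**2 - 3*k - 2)/(3*(2*k**3 - 7*k**2 + 5*k - 2)).
Factor: A=1/3; B=1; C=k**3 - 7*k**2/2 + 5*k/2 - 1.
Solve (1/3)·f(k+1) − (1)·f(k) = k**3 - 7*k**2/2 + 5*k/2 - 1.
Bound: deg f ≤ 3.
Solve for f: f(k) = -3*(2*k**3 - 4*k**2 + 4*k - 1)/4 (degree 3 ≤ 3).
So s_k = (B(k−1)f/C)·t_k = (-3*(2*k**3 - 4*k**2 + 4*k - 1)/(2*(2*k**3 - 7*k**2 + 5*k - 2)))·t_k = (2*k**3 - 4*k**2 + 4*k - 1)/3**k.
Δs = 2*(-2*k**3 + 7*k**2 - 5*k + 2)/(3*3**k), as required.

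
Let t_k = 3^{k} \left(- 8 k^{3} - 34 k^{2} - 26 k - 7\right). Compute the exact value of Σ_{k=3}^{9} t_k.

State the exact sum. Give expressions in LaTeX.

Σ = -229225653

r(k) = 3*(8*k**3 + 58*k**2 + 118*k + 75)/(8*k**3 + 34*k**2 + 26*k + 7) after simplifying.
Gosper form: A/B · C(k+1)/C(k) with A=3, B=1, C=k**3 + 17*k**2/4 + 13*k/4 + 7/8.
Set up (3)·f(k+1) − (1)·f(k) − (k**3 + 17*k**2/4 + 13*k/4 + 7/8) = 0.
Degrees (0,0,3) ⇒ d ≤ 3.
Solve for f: f(k) = (4*k**3 - k**2 - 2*k + 2)/8 (degree 3 ≤ 3).
R(k) = B(k−1)·f(k)/C(k) = (4*k**3 - k**2 - 2*k + 2)/(8*k**3 + 34*k**2 + 26*k + 7); s_k = R·t_k = 3**k*(-4*k**3 + k**2 + 2*k - 2).
s_(k+1) − s_k = 3**k*(-8*k**3 - 34*k**2 - 26*k - 7) = t_k.
Evaluate s at k=10 and k=3: -229228218 and -2565; difference -229225653.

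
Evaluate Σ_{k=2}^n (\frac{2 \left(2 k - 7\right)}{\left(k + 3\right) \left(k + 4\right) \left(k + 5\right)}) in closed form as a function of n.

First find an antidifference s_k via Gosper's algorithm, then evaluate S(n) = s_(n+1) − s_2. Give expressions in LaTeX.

t_(k+1)/t_k = (k + 3)*(2*k - 5)/((k + 6)*(2*k - 7)).
So A=k + 3 and B=k + 6, with C=k - 7/2.
f must satisfy (k + 3)·f(k+1) − (k + 5)·f(k) = k - 7/2.
Bound: deg f ≤ 2.
Solving with deg f ≤ 2: f(k) = -k*(k + 55)/48.
Then R = B(k−1)f/C = -k*(k + 5)*(k + 55)/(24*(2*k - 7)), so s_k = R(k)·t_k = k*(-k - 55)/(12*(k + 3)*(k + 4)).
Δs = 2*(2*k - 7)/(k**3 + 12*k**2 + 47*k + 60), as required.
Σ_(k=2)^n t_k = s_(n+1) − s_(2) = ((-n**2 - 57*n - 56)/(12*(n**2 + 9*n + 20))) − (-19/60), i.e. (7*n**2 - 57*n + 50)/(30*(n**2 + 9*n + 20)).

S(n) = \frac{7 n^{2} - 57 n + 50}{30 \left(n^{2} + 9 n + 20\right)}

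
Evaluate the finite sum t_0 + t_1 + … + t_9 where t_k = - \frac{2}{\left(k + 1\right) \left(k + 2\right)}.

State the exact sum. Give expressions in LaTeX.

Σ = -20/11

r(k) = (k + 1)/(k + 3) after simplifying.
So A=k + 1 and B=k + 3, with C=1.
Need (k + 1)·f(k+1) − (k + 2)·f(k) = 1.
d = 1 from the (1,1,0) case.
Match coefficients ⇒ f(k) = k.
Certificate R = B(k−1)f/C = k*(k + 2) gives s_k = -2*k/(k + 1).
Verify: -2/(k**2 + 3*k + 2) matches t_k.
Telescoping: Σ = s_(10) − s_(0) = -20/11 − (0) = -20/11.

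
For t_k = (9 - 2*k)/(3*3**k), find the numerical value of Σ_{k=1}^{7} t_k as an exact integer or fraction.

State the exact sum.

Σ = 6565/6561

The ratio is (2*k - 7)/(3*(2*k - 9)).
A = 1/3, B = 1, C = k - 9/2.
Solve (1/3)·f(k+1) − (1)·f(k) = k - 9/2.
From deg A=0, deg B=0, deg C=1: d=1.
Coefficient equations give f(k) = -3*(k - 4)/2.
Certificate R = B(k−1)f/C = -3*(k - 4)/(2*k - 9) gives s_k = (k - 4)/3**k.
Check: Δs_k = (9 - 2*k)/(3*3**k). ✓
Sum = s_(8) − s_(1); s_(8) = 4/6561, s_(1) = -1 ⇒ 6565/6561.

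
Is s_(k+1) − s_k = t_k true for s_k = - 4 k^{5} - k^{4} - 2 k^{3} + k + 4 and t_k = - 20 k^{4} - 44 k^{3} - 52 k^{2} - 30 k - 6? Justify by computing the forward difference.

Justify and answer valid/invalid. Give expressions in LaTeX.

s_(k+1) = k - 4*(k + 1)**5 - (k + 1)**4 - 2*(k + 1)**3 + 5
s_(k+1) − s_k = -20*k**4 - 44*k**3 - 52*k**2 - 30*k - 6
(s_(k+1) − s_k) − t_k = 0

valid; difference matches t_k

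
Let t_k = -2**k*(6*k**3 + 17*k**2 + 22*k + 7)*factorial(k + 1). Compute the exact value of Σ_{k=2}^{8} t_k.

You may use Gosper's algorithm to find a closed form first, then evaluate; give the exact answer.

Step 1: r(k) = 2*(6*k**4 + 47*k**3 + 144*k**2 + 200*k + 104)/(6*k**3 + 17*k**2 + 22*k + 7).
Factor: A=2*k + 4; B=1; C=k**3 + 17*k**2/6 + 11*k/3 + 7/6.
Need (2*k + 4)·f(k+1) − (1)·f(k) = k**3 + 17*k**2/6 + 11*k/3 + 7/6.
d = 2 from the (1,0,3) case.
A polynomial solution: f(k) = (3*k**2 - 2*k + 1)/6.
Certificate R = B(k−1)f/C = (3*k**2 - 2*k + 1)/(6*k**3 + 17*k**2 + 22*k + 7) gives s_k = -2**k*(3*k**2 - 2*k + 1)*factorial(k + 1).
Check: Δs_k = -2**k*(6*k**3 + 17*k**2 + 22*k + 7)*factorial(k + 1). ✓
Sum = s_(9) − s_(2); s_(9) = -419895705600, s_(2) = -216 ⇒ -419895705384.

Σ = -419895705384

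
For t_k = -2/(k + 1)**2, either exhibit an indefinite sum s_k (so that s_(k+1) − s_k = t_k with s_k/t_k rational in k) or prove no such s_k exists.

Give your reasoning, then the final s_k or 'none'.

Step 1: r(k) = (k + 1)**2/(k + 2)**2.
Take A(k)=k**2 + 2*k + 1, B(k)=k**2 + 4*k + 4, C(k)=1.
Key eq: (k**2 + 2*k + 1)·f(k+1) = (k**2 + 2*k + 1)·f(k) + (1).
deg f ≤ 0 (via 2,2,0).
f = c0 ⇒ A·f(k+1) − B(k−1)·f(k) − C = -1. The system {-1 = 0} is inconsistent; no antidifference.

no hypergeometric antidifference exists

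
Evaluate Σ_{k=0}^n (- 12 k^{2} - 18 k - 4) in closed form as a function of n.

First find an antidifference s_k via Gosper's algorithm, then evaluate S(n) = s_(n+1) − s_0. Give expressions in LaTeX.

S(n) = - 4 n^{3} - 15 n^{2} - 15 n - 4

Step 1: r(k) = (6*k**2 + 21*k + 17)/(6*k**2 + 9*k + 2).
So A=1 and B=1, with C=k**2 + 3*k/2 + 1/3.
Solve (1)·f(k+1) − (1)·f(k) = k**2 + 3*k/2 + 1/3.
From deg A=0, deg B=0, deg C=2: d=3.
Coefficient equations give f(k) = k*(4*k**2 + 3*k - 3)/12.
R(k) = B(k−1)·f(k)/C(k) = k*(4*k**2 + 3*k - 3)/(2*(6*k**2 + 9*k + 2)); s_k = R·t_k = k*(-4*k**2 - 3*k + 3).
Δs = -12*k**2 - 18*k - 4, as required.
Σ_(k=0)^n t_k = s_(n+1) − s_(0) = (-4*n**3 - 15*n**2 - 15*n - 4) − (0), i.e. -4*n**3 - 15*n**2 - 15*n - 4.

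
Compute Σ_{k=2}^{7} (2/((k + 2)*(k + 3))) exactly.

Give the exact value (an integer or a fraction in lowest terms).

Σ = 3/10

Step 1: r(k) = (k + 2)/(k + 4).
Gosper form: A/B · C(k+1)/C(k) with A=k + 2, B=k + 4, C=1.
Key eq: (k + 2)·f(k+1) = (k + 3)·f(k) + (1).
Bound: deg f ≤ 1.
Solving with deg f ≤ 1: f(k) = k/2.
So s_k = (B(k−1)f/C)·t_k = (k*(k + 3)/2)·t_k = k/(k + 2).
Check: Δs_k = 2/(k**2 + 5*k + 6). ✓
Σ_(k=2)^(7) t_k = s_(8) − s_(2) = 4/5 − (1/2) = 3/10.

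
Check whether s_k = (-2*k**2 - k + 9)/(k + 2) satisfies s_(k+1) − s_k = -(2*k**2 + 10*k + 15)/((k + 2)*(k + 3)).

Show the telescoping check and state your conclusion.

s_(k+1) = (-k - 2*(k + 1)**2 + 8)/(k + 3)
s_(k+1) − s_k = (-2*k**2 - 10*k - 15)/(k**2 + 5*k + 6)
(s_(k+1) − s_k) − t_k = 0

valid (s_(k+1) − s_k reduces to t_k)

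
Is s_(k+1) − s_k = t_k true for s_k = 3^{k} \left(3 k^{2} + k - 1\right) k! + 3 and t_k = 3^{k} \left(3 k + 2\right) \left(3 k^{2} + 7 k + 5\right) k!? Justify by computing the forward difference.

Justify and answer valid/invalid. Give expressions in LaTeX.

valid; difference matches t_k

s_(k+1) = 3**(k + 1)*(k + 3*(k + 1)**2)*factorial(k + 1) + 3
s_(k+1) − s_k = 3**k*(3*k + 2)*(3*k**2 + 7*k + 5)*factorial(k)
(s_(k+1) − s_k) − t_k = 0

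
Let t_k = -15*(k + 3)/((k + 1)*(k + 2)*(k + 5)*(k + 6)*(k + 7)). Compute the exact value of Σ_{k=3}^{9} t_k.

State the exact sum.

r(k) = (k + 1)*(k + 4)*(k + 5)/((k + 3)**2*(k + 8)) after simplifying.
Gosper form: A/B · C(k+1)/C(k) with A=k + 1, B=k + 8, C=k**3 + 10*k**2 + 33*k + 36.
Key eq: (k + 1)·f(k+1) = (k + 7)·f(k) + (k**3 + 10*k**2 + 33*k + 36).
Degrees (1,1,3) ⇒ d ≤ 6.
Coefficient equations give f(k) = k*(k + 2)*(k + 3)*(k + 4)*(k**2 + 12*k + 41)/90.
R(k) = B(k−1)·f(k)/C(k) = k*(k + 2)*(k + 7)*(k**2 + 12*k + 41)/(90*(k + 3)); s_k = R·t_k = k*(-k**2 - 12*k - 41)/(6*(k**3 + 12*k**2 + 41*k + 30)).
Δs = 15*(-k - 3)/(k**5 + 21*k**4 + 163*k**3 + 567*k**2 + 844*k + 420), as required.
Telescoping: Σ = s_(10) − s_(3) = -29/176 − (-43/288) = -49/3168.

Σ = -49/3168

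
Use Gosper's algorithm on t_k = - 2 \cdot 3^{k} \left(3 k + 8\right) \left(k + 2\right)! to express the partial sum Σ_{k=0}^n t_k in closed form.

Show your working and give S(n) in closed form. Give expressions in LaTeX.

r(k) = 3*(k + 3)*(3*k + 11)/(3*k + 8) after simplifying.
So A=3*k + 9 and B=1, with C=k + 8/3.
Set up (3*k + 9)·f(k+1) − (1)·f(k) − (k + 8/3) = 0.
deg f ≤ 0 (via 1,0,1).
Solve for f: f(k) = 1/3 (degree 0 ≤ 0).
Then R = B(k−1)f/C = 1/(3*k + 8), so s_k = R(k)·t_k = -2*3**k*factorial(k + 2).
Δs = -2*3**k*(3*k + 8)*factorial(k + 2), as required.
Evaluate: s_(n+1) = -6*3**n*factorial(n + 3); subtract s_(0) = -4 ⇒ S(n) = -6*3**n*factorial(n + 3) + 4.

S(n) = - 6 \cdot 3^{n} \left(n + 3\right)! + 4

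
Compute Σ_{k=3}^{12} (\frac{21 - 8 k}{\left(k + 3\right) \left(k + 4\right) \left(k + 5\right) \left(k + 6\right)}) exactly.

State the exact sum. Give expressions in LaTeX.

r(k) = (k + 3)*(8*k - 13)/((k + 7)*(8*k - 21)) after simplifying.
Gosper form: A/B · C(k+1)/C(k) with A=k + 3, B=k + 7, C=k - 21/8.
Need (k + 3)·f(k+1) − (k + 6)·f(k) = k - 21/8.
From deg A=1, deg B=1, deg C=1: d=3.
Solving with deg f ≤ 3: f(k) = -k*(k**2 + 12*k + 127)/160.
Certificate R = B(k−1)f/C = -k*(k + 6)*(k**2 + 12*k + 127)/(20*(8*k - 21)) gives s_k = k*(k**2 + 12*k + 127)/(20*(k + 3)*(k + 4)*(k + 5)).
s_(k+1) − s_k = (21 - 8*k)/(k**4 + 18*k**3 + 119*k**2 + 342*k + 360) = t_k.
Evaluate s at k=13 and k=3: 1469/24480 and 43/560; difference -575/34272.

Σ = -575/34272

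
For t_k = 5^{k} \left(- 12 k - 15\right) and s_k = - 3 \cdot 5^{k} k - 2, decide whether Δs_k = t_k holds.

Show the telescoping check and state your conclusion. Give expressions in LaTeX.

s_(k+1) = -15*5**k*(k + 1) - 2
s_(k+1) − s_k = 5**k*(-12*k - 15)
(s_(k+1) − s_k) − t_k = 0

valid (s_(k+1) − s_k reduces to t_k)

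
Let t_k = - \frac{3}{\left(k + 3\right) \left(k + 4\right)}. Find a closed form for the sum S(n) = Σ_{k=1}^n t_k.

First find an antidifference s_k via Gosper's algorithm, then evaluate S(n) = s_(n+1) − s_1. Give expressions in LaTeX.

S(n) = - \frac{3 n}{4 n + 16}

Step 1: r(k) = (k + 3)/(k + 5).
Normal form (A,B,C) = (k + 3, k + 5, 1).
Key eq: (k + 3)·f(k+1) = (k + 4)·f(k) + (1).
d = 1 from the (1,1,0) case.
Match coefficients ⇒ f(k) = k/3.
Then R = B(k−1)f/C = k*(k + 4)/3, so s_k = R(k)·t_k = -k/(k + 3).
Δs = -3/(k**2 + 7*k + 12), as required.
Evaluate: s_(n+1) = (-n - 1)/(n + 4); subtract s_(1) = -1/4 ⇒ S(n) = -3*n/(4*n + 16).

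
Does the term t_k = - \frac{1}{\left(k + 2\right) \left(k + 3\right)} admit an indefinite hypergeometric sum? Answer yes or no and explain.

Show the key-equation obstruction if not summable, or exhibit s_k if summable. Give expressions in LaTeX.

Step 1: r(k) = (k + 2)/(k + 4).
Normal form (A,B,C) = (k + 2, k + 4, 1).
Set up (k + 2)·f(k+1) − (k + 3)·f(k) − (1) = 0.
deg f ≤ 1 (via 1,1,0).
Solving with deg f ≤ 1: f(k) = k/2.
Then R = B(k−1)f/C = k*(k + 3)/2, so s_k = R(k)·t_k = -k/(2*k + 4).
Δs = -1/(k**2 + 5*k + 6), as required.

Yes. s_k = - \frac{k}{2 k + 4}.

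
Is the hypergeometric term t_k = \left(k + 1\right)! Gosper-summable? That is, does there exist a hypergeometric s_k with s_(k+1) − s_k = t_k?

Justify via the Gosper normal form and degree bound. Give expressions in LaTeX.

Step 1: r(k) = k + 2.
So A=k + 2 and B=1, with C=1.
Solve (k + 2)·f(k+1) − (1)·f(k) = 1.
deg f ≤ -1 (via 1,0,0).
deg f ≤ -1 is impossible — no certificate.

No. Not Gosper-summable.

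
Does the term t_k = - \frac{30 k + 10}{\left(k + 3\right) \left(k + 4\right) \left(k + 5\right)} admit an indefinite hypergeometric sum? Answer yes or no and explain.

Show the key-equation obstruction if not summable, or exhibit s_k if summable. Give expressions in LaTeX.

t_(k+1)/t_k = (k + 3)*(3*k + 4)/((k + 6)*(3*k + 1)).
Gosper form: A/B · C(k+1)/C(k) with A=k + 3, B=k + 6, C=k + 1/3.
f must satisfy (k + 3)·f(k+1) − (k + 5)·f(k) = k + 1/3.
Bound: deg f ≤ 2.
Match coefficients ⇒ f(k) = k*(5*k - 1)/36.
Then R = B(k−1)f/C = k*(k + 5)*(5*k - 1)/(12*(3*k + 1)), so s_k = R(k)·t_k = -5*k*(5*k - 1)/(6*(k + 3)*(k + 4)).
Δs = 10*(-3*k - 1)/(k**3 + 12*k**2 + 47*k + 60), as required.

Yes. s_k = - \frac{5 k \left(5 k - 1\right)}{6 \left(k + 3\right) \left(k + 4\right)}.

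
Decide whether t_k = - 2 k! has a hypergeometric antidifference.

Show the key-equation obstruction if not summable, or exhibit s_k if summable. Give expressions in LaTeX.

No — t_k has no hypergeometric antidifference.

Ratio r(k) = k + 1.
Factor: A=k + 1; B=1; C=1.
f must satisfy (k + 1)·f(k+1) − (1)·f(k) = 1.
Degrees (1,0,0) ⇒ d ≤ -1.
d = -1 < 0 ⇒ no nonzero polynomial f; not summable.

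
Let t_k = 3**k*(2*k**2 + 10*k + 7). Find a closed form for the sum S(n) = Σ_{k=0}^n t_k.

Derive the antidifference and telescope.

S(n) = 3*3**n*n**2 + 12*3**n*n + 6*3**n + 1

Compute t_(k+1)/t_k: get 3*(2*k**2 + 14*k + 19)/(2*k**2 + 10*k + 7).
So A=3 and B=1, with C=k**2 + 5*k + 7/2.
Key eq: (3)·f(k+1) = (1)·f(k) + (k**2 + 5*k + 7/2).
Degrees (0,0,2) ⇒ d ≤ 2.
Coefficient equations give f(k) = (k**2 + 2*k - 1)/2.
Then R = B(k−1)f/C = (k**2 + 2*k - 1)/(2*k**2 + 10*k + 7), so s_k = R(k)·t_k = 3**k*(k**2 + 2*k - 1).
s_(k+1) − s_k = 3**k*(2*k**2 + 10*k + 7) = t_k.
s_(n+1) = 3**(n + 1)*(n**2 + 4*n + 2) and s_(0) = -1, so S(n) = 3*3**n*n**2 + 12*3**n*n + 6*3**n + 1.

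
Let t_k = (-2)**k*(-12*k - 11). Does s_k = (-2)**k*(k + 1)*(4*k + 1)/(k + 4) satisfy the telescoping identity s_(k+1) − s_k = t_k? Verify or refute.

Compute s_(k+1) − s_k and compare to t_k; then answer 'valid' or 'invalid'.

Invalid: residual (-2)**k*(36*k**2 + 189*k + 135)/(k**2 + 9*k + 20) ≠ 0.

s_(k+1) = (-2)**(k + 1)*(k + 2)*(4*k + 5)/(k + 5)
s_(k+1) − s_k = (-2)**k*(-12*k**3 - 83*k**2 - 150*k - 85)/(k**2 + 9*k + 20)
(s_(k+1) − s_k) − t_k = (-2)**k*(36*k**2 + 189*k + 135)/(k**2 + 9*k + 20)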